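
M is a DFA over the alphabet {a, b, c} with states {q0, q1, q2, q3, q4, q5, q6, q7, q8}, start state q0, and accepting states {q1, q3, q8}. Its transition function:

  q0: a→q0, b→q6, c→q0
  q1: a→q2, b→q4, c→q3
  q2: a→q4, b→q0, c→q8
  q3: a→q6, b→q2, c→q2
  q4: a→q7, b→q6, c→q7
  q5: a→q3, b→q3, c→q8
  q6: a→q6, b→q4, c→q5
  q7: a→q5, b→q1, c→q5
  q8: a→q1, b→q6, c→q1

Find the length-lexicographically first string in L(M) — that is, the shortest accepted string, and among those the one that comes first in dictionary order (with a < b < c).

bca

A breadth-first search from q0 reaches an accepting state first via the path q0 → q6 → q5 → q3 on input bca.
No string of length < 3 is accepted (BFS exhausts all shorter strings without reaching an accepting state), and bca is the lexicographically least accepting string of length 3.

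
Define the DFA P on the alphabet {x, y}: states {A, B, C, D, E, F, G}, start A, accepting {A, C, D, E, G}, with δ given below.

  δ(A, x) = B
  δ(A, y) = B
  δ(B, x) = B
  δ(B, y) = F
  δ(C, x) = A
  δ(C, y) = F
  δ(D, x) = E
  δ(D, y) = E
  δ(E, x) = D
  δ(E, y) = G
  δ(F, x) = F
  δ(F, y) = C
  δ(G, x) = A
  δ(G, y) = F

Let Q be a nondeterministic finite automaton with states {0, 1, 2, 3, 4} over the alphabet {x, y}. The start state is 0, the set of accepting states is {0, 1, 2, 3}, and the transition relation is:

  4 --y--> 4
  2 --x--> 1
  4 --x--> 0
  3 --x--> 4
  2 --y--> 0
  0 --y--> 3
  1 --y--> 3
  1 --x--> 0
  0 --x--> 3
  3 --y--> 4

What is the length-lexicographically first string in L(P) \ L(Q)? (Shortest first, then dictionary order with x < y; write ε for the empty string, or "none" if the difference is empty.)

The string xyy is accepted by P but not by Q.
No shorter string lies in the difference, and xyy is the lexicographically first length-3 string in L(P) \ L(Q).

xyy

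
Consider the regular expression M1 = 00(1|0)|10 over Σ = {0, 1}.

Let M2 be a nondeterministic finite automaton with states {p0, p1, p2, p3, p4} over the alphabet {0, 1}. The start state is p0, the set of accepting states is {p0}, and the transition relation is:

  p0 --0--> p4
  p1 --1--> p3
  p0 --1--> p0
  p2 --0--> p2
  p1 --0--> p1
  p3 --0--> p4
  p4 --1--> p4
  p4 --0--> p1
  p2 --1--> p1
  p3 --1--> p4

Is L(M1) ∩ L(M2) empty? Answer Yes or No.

Converting the expression M1 to a DFA (subset construction, then merging equivalent states) gives the minimal DFA with states {r0, r1, r2, r3, r4, r5}, start state r0, accepting states {r5} and transitions r0: 0→r1, 1→r2; r1: 0→r3, 1→r4; r2: 0→r5, 1→r4; r3: 0→r5, 1→r5; r4: 0→r4, 1→r4; r5: 0→r4, 1→r4.
Exploring the product automaton M1 × M2 from the start pair (r0, p0), following both machines on each input symbol, reaches 11 state pairs: (r0, p0), (r1, p4), (r2, p0), (r3, p1), (r4, p4), (r5, p4), (r4, p0), (r5, p1), (r5, p3), (r4, p1), (r4, p3).
M1 accepts in {r5} and M2 accepts in {p0}; no reachable pair has both components accepting, so no string drives both machines to acceptance simultaneously and L(M1) ∩ L(M2) = ∅.
So no string is accepted by both, and the intersection is empty.

Yes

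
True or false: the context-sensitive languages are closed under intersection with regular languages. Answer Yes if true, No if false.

Every regular language is context-sensitive, and context-sensitive languages are closed under intersection (an LBA runs the DFA check and then the LBA for L on the same linear tape).
So the context-sensitive languages are closed under intersection with a regular language.

Yes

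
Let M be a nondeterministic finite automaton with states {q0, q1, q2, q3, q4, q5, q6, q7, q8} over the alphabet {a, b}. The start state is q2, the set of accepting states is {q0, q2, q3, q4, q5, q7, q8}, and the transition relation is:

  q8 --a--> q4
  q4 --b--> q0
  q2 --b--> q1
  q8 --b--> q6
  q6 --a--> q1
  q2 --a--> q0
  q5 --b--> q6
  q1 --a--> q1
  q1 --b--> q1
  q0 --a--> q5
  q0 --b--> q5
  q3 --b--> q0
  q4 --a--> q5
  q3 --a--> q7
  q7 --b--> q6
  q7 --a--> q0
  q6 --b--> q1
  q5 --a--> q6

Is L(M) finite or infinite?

finite

The useful states (reachable from q2 and able to reach an accepting state) are {q0, q2, q5}.
Restricted to these states the transition graph has no cycle, so every accepting path has bounded length and L is finite.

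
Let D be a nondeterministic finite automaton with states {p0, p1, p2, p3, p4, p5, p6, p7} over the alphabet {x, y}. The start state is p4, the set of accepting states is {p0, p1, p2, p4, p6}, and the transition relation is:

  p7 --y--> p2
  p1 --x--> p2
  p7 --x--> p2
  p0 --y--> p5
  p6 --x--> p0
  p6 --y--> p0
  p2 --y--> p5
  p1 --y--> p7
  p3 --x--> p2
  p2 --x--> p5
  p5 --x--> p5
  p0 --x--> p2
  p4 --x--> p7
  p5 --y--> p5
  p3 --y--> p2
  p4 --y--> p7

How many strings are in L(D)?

5

The useful subgraph on states {p2, p4, p7} is acyclic, so L(D) is finite; the longest accepting path visits 3 useful states, giving maximum string length 2.
Counting accepting paths from p4 by length: 1 of length 0, 4 of length 2. Total 5.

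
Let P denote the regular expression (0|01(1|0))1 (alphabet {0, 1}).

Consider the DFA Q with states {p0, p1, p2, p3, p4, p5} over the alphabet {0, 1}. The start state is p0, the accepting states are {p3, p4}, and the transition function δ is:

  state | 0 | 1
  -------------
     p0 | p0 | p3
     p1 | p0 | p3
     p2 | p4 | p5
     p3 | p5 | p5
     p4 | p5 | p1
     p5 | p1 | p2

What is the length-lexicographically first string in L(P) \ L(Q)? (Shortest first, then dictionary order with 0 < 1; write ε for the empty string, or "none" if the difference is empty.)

0101

The string 0101 is accepted by P but not by Q.
No shorter string lies in the difference, and 0101 is the lexicographically first length-4 string in L(P) \ L(Q).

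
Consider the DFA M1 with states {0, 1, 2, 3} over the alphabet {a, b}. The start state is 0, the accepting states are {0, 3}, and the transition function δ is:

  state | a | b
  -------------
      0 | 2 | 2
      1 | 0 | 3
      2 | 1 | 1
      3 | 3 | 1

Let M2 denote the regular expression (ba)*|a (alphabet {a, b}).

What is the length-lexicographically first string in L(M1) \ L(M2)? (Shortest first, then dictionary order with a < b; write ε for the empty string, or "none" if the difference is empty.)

aaa

The string aaa is accepted by M1 but not by M2.
No shorter string lies in the difference, and aaa is the lexicographically first length-3 string in L(M1) \ L(M2).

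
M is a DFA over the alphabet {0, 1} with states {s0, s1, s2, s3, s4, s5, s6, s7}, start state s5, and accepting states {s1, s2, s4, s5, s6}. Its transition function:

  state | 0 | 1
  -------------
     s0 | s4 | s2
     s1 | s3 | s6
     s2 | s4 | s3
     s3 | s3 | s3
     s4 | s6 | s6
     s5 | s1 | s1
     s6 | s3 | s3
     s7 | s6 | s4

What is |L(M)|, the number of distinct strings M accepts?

5

The useful subgraph on states {s1, s5, s6} is acyclic, so L(M) is finite; the longest accepting path visits 3 useful states, giving maximum string length 2.
Counting accepting paths from s5 by length: 1 of length 0, 2 of length 1, 2 of length 2. Total 5.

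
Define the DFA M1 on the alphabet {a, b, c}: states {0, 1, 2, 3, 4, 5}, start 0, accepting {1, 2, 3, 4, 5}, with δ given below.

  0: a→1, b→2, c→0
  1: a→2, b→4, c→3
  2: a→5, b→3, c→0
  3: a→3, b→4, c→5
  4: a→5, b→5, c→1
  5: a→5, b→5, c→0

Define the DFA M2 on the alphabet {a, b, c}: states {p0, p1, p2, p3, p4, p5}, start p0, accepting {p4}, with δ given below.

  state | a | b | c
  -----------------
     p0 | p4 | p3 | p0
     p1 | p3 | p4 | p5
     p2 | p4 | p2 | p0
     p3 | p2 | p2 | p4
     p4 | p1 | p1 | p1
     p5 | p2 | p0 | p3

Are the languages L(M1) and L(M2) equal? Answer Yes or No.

The string b is accepted by M1 but rejected by M2.
So L(M1) ≠ L(M2).

No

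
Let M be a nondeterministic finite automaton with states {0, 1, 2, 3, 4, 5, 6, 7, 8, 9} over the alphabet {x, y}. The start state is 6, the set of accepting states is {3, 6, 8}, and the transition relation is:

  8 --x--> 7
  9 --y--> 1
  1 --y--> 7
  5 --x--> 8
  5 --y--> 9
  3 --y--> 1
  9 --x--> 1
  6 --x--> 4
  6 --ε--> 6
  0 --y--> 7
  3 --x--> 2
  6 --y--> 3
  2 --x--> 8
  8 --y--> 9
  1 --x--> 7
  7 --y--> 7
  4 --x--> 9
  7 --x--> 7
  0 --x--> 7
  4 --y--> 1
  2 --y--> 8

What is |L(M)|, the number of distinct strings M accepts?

4

The useful subgraph on states {2, 3, 6, 8} is acyclic, so L(M) is finite; the longest accepting path visits 4 useful states, giving maximum string length 3.
Counting accepting paths from 6 by length: 1 of length 0, 1 of length 1, 2 of length 3. Total 4.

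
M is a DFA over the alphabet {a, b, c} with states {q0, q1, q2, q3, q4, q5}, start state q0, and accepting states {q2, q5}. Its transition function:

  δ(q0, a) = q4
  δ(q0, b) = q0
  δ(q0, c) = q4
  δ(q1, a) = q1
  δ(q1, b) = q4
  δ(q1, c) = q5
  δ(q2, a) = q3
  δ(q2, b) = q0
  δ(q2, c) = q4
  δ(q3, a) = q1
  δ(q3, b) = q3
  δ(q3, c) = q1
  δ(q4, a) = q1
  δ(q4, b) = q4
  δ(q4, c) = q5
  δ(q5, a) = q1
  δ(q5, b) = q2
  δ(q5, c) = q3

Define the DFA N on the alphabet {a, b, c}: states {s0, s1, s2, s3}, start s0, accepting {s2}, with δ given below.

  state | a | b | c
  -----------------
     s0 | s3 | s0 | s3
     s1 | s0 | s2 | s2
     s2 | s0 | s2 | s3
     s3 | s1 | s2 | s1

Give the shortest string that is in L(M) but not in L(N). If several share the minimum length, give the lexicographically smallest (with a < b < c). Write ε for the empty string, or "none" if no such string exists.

ac

The string ac is accepted by M but not by N.
No shorter string lies in the difference, and ac is the lexicographically first length-2 string in L(M) \ L(N).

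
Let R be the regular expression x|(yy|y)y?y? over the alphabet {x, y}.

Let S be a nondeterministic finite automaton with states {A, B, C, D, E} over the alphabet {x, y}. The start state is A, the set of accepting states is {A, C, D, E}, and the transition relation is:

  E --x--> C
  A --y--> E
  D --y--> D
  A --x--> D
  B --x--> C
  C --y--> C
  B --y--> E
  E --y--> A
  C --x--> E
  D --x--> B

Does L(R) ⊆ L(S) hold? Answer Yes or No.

Converting the expression R to a DFA (subset construction, then merging equivalent states) gives the minimal DFA with states {r0, r1, r2, r3, r4, r5}, start state r0, accepting states {r1, r2, r4, r5} and transitions r0: x→r1, y→r2; r1: x→r3, y→r3; r2: x→r3, y→r4; r3: x→r3, y→r3; r4: x→r3, y→r5; r5: x→r3, y→r1.
Exploring the product automaton R × S from the start pair (r0, A), following both machines on each input symbol, reaches 11 state pairs: (r0, A), (r1, D), (r2, E), (r3, B), (r3, D), (r3, C), (r4, A), (r3, E), (r5, E), (r3, A), (r1, A).
R accepts in {r1, r2, r4, r5} and S accepts in {A, C, D, E}. The reachable pairs whose R-component is accepting are (r1, D), (r2, E), (r4, A), (r5, E), (r1, A); in each of them the S-component is accepting too, so the product for L(R) \ L(S) (R-component accepting, S-component rejecting) has no reachable accepting pair and the difference is empty.
Hence every string in L(R) is also in L(S).

Yes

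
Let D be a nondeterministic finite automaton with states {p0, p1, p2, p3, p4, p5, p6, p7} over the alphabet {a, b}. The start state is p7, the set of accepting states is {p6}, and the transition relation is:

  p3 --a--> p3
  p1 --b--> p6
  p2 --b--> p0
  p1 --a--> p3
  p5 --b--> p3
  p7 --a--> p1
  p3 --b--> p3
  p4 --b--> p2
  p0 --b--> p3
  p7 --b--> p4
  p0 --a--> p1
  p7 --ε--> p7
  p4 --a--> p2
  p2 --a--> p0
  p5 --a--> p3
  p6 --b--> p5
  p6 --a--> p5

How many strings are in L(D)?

The useful subgraph on states {p0, p1, p2, p4, p6, p7} is acyclic, so L(D) is finite; the longest accepting path visits 6 useful states, giving maximum string length 5.
Counting accepting paths from p7 by length: 1 of length 2, 4 of length 5. Total 5.

5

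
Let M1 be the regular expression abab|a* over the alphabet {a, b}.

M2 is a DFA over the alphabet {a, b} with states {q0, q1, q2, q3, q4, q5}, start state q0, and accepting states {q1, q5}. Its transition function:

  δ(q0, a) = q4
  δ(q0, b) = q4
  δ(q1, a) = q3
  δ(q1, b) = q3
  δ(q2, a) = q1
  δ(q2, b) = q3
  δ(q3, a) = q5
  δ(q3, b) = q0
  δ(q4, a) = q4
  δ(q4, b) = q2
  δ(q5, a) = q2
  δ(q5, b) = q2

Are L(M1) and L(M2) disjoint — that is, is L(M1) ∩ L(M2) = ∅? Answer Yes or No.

Converting the expression M1 to a DFA (subset construction, then merging equivalent states) gives the minimal DFA with states {r0, r1, r2, r3, r4, r5, r6}, start state r0, accepting states {r0, r1, r3, r6} and transitions r0: a→r1, b→r2; r1: a→r3, b→r4; r2: a→r2, b→r2; r3: a→r3, b→r2; r4: a→r5, b→r2; r5: a→r2, b→r6; r6: a→r2, b→r2.
Exploring the product automaton M1 × M2 from the start pair (r0, q0), following both machines on each input symbol, reaches 12 state pairs: (r0, q0), (r1, q4), (r2, q4), (r3, q4), (r4, q2), (r2, q2), (r5, q1), (r2, q3), (r2, q1), (r6, q3), (r2, q5), (r2, q0).
M1 accepts in {r0, r1, r3, r6} and M2 accepts in {q1, q5}; no reachable pair has both components accepting, so no string drives both machines to acceptance simultaneously and L(M1) ∩ L(M2) = ∅.
So no string is accepted by both, and the intersection is empty.

Yes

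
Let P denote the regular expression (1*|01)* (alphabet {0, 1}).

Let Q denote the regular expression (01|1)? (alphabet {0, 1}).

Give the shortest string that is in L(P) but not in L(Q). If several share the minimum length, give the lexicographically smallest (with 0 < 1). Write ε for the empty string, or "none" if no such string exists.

The string 11 is accepted by P but not by Q.
No shorter string lies in the difference, and 11 is the lexicographically first length-2 string in L(P) \ L(Q).

11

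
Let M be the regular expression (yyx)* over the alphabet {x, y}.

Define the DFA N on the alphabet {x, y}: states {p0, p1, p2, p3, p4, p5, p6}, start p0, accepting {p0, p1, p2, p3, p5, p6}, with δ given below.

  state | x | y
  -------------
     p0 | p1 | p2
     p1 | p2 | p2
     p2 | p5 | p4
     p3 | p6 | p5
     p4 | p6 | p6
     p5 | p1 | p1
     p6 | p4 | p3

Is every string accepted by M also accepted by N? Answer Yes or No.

Yes

Converting the expression M to a DFA (subset construction, then merging equivalent states) gives the minimal DFA with states {m0, m1, m2, m3}, start state m0, accepting states {m0} and transitions m0: x→m1, y→m2; m1: x→m1, y→m1; m2: x→m1, y→m3; m3: x→m0, y→m1.
Exploring the product automaton M × N from the start pair (m0, p0), following both machines on each input symbol, reaches 13 state pairs: (m0, p0), (m1, p1), (m2, p2), (m1, p2), (m1, p5), (m3, p4), (m1, p4), (m0, p6), (m1, p6), (m2, p3), (m1, p3), (m3, p5), (m0, p1).
M accepts in {m0} and N accepts in {p0, p1, p2, p3, p5, p6}. The reachable pairs whose M-component is accepting are (m0, p0), (m0, p6), (m0, p1); in each of them the N-component is accepting too, so the product for L(M) \ L(N) (M-component accepting, N-component rejecting) has no reachable accepting pair and the difference is empty.
Hence every string in L(M) is also in L(N).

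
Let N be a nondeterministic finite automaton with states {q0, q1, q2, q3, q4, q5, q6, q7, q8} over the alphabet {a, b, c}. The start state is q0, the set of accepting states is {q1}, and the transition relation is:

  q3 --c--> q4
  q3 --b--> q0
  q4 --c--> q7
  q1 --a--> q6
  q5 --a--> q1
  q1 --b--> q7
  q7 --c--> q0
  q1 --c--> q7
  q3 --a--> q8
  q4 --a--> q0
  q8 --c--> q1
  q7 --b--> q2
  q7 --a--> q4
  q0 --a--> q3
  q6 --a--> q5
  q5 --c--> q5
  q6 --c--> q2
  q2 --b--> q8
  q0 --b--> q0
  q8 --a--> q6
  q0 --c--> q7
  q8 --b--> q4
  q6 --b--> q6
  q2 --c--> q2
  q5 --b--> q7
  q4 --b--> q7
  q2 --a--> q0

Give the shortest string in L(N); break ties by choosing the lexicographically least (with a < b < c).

aac

A breadth-first search from q0 reaches an accepting state first via the path q0 → q3 → q8 → q1 on input aac.
No string of length < 3 is accepted (BFS exhausts all shorter strings without reaching an accepting state), and aac is the lexicographically least accepting string of length 3.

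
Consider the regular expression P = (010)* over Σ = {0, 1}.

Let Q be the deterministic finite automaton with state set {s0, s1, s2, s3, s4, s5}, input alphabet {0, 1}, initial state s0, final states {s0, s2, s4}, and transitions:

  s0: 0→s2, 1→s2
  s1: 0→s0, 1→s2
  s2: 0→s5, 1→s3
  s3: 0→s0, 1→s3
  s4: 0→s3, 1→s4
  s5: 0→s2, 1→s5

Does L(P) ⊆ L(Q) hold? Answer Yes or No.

Yes

Converting the expression P to a DFA (subset construction, then merging equivalent states) gives the minimal DFA with states {p0, p1, p2, p3}, start state p0, accepting states {p0} and transitions p0: 0→p1, 1→p2; p1: 0→p2, 1→p3; p2: 0→p2, 1→p2; p3: 0→p0, 1→p2.
Exploring the product automaton P × Q from the start pair (p0, s0), following both machines on each input symbol, reaches 7 state pairs: (p0, s0), (p1, s2), (p2, s2), (p2, s5), (p3, s3), (p2, s3), (p2, s0).
P accepts in {p0} and Q accepts in {s0, s2, s4}. The reachable pairs whose P-component is accepting are (p0, s0); in each of them the Q-component is accepting too, so the product for L(P) \ L(Q) (P-component accepting, Q-component rejecting) has no reachable accepting pair and the difference is empty.
Hence every string in L(P) is also in L(Q).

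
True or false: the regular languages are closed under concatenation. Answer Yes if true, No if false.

If R₁ and R₂ are regular expressions for the two languages then R₁R₂ denotes L₁L₂; on automata, add ε-moves from every accepting state of an NFA for L₁ to the start state of an NFA for L₂ and keep only the second machine's accepting states.
So the regular languages are closed under concatenation.

Yes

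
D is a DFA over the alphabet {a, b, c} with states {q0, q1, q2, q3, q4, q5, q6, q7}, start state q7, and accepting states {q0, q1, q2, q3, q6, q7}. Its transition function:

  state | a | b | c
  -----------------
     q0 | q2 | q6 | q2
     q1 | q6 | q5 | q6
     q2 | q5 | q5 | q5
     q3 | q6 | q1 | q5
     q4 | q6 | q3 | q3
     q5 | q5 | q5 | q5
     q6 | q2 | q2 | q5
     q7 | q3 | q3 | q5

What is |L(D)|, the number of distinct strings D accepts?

The useful subgraph on states {q1, q2, q3, q6, q7} is acyclic, so L(D) is finite; the longest accepting path visits 5 useful states, giving maximum string length 4.
Counting accepting paths from q7 by length: 1 of length 0, 2 of length 1, 4 of length 2, 8 of length 3, 8 of length 4. Total 23.

23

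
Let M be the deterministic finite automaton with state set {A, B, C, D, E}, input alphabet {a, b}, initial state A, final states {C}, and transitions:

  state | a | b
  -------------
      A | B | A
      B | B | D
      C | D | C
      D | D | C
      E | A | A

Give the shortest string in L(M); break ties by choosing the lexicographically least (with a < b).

abb

A breadth-first search from A reaches an accepting state first via the path A → B → D → C on input abb.
No string of length < 3 is accepted (BFS exhausts all shorter strings without reaching an accepting state), and abb is the lexicographically least accepting string of length 3.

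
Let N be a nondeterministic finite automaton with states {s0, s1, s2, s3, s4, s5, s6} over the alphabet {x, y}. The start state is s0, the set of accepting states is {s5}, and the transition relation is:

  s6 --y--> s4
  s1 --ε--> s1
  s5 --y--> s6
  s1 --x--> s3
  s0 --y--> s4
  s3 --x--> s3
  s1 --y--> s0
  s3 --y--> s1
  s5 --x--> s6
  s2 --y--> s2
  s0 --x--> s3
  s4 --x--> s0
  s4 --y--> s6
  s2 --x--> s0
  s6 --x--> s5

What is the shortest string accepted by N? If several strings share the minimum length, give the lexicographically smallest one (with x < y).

yyx

A breadth-first search from s0 reaches an accepting state first via the path s0 → s4 → s6 → s5 on input yyx.
No string of length < 3 is accepted (BFS exhausts all shorter strings without reaching an accepting state), and yyx is the lexicographically least accepting string of length 3.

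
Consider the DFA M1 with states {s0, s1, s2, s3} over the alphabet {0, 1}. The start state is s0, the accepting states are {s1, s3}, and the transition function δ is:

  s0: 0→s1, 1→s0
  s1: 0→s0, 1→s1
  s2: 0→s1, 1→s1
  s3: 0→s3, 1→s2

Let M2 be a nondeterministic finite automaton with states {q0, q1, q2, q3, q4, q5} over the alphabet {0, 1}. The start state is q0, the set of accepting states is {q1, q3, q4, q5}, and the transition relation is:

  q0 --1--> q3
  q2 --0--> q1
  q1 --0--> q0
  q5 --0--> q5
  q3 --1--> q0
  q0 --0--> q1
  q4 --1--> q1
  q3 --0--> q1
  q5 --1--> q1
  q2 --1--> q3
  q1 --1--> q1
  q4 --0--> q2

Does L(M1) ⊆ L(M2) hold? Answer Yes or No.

Exploring the product automaton M1 × M2 from the start pair (s0, q0), following both machines on each input symbol, reaches 3 state pairs: (s0, q0), (s1, q1), (s0, q3).
M1 accepts in {s1, s3} and M2 accepts in {q1, q3, q4, q5}. The reachable pairs whose M1-component is accepting are (s1, q1); in each of them the M2-component is accepting too, so the product for L(M1) \ L(M2) (M1-component accepting, M2-component rejecting) has no reachable accepting pair and the difference is empty.
Hence every string in L(M1) is also in L(M2).

Yes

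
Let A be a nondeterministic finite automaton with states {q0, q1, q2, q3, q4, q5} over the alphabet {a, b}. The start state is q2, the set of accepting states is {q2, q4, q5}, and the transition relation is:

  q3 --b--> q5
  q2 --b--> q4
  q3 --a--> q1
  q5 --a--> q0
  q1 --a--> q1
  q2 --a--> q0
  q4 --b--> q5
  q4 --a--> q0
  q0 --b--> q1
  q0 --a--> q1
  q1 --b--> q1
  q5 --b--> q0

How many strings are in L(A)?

The useful subgraph on states {q2, q4, q5} is acyclic, so L(A) is finite; the longest accepting path visits 3 useful states, giving maximum string length 2.
Counting accepting paths from q2 by length: 1 of length 0, 1 of length 1, 1 of length 2. Total 3.

3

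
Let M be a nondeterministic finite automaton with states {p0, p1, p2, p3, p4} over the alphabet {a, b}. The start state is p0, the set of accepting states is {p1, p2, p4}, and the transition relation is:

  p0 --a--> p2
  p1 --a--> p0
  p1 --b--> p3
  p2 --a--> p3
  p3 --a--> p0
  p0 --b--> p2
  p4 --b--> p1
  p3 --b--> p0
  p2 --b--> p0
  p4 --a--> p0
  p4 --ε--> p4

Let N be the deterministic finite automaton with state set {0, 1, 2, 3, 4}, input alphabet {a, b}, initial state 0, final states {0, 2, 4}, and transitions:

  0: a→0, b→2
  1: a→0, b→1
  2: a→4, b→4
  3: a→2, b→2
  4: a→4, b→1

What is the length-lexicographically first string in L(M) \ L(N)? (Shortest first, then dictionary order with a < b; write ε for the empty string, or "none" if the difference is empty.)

bbb

The string bbb is accepted by M but not by N.
No shorter string lies in the difference, and bbb is the lexicographically first length-3 string in L(M) \ L(N).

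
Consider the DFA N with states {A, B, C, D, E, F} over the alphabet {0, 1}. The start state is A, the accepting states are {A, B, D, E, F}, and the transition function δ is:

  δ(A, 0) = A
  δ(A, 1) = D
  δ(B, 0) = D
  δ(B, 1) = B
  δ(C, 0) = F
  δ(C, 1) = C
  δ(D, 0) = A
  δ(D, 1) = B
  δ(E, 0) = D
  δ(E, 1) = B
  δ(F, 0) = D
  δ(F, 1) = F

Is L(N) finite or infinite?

State A is reachable from the start and can reach an accepting state, and it lies on the cycle A → A.
Traversing that cycle any number of times yields accepted strings of unbounded length, so the language is infinite.

infinite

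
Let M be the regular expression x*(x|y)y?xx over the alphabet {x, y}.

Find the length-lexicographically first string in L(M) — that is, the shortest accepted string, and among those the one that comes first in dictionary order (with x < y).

xxx

By inspection of the expression, no string of length less than 3 matches, and xxx is the lexicographically first match of length 3.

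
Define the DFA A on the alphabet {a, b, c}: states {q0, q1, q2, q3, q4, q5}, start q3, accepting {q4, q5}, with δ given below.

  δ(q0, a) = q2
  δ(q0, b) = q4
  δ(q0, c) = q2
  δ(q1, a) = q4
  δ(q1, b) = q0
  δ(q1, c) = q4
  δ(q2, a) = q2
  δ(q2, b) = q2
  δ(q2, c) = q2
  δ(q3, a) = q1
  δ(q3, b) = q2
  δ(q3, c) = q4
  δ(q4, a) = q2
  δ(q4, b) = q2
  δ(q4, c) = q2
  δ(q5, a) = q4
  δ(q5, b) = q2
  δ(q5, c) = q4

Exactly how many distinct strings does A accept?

The useful subgraph on states {q0, q1, q3, q4} is acyclic, so L(A) is finite; the longest accepting path visits 4 useful states, giving maximum string length 3.
Counting accepting paths from q3 by length: 1 of length 1, 2 of length 2, 1 of length 3. Total 4.

4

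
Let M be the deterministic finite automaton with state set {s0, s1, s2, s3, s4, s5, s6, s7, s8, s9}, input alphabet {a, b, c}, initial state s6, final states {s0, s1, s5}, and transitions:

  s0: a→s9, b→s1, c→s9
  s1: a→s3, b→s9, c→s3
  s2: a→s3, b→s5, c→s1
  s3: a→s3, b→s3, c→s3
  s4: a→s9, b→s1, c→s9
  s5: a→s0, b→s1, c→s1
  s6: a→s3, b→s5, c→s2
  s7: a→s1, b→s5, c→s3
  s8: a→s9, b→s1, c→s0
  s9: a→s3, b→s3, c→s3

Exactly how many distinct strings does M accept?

11

The useful subgraph on states {s0, s1, s2, s5, s6} is acyclic, so L(M) is finite; the longest accepting path visits 5 useful states, giving maximum string length 4.
Counting accepting paths from s6 by length: 1 of length 1, 5 of length 2, 4 of length 3, 1 of length 4. Total 11.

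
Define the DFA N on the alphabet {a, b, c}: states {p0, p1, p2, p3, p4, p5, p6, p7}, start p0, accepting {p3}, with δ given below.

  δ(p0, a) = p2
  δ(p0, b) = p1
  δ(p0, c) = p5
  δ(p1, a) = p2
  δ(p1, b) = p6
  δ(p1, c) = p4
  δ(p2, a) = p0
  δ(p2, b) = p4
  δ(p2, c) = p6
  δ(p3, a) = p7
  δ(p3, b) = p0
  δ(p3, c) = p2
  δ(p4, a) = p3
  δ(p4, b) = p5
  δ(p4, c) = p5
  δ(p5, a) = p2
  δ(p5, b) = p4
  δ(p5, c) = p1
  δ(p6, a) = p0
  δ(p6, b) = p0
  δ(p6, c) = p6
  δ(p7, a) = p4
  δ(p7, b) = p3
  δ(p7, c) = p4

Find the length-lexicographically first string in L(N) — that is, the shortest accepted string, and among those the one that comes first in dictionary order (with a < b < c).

A breadth-first search from p0 reaches an accepting state first via the path p0 → p2 → p4 → p3 on input aba.
No string of length < 3 is accepted (BFS exhausts all shorter strings without reaching an accepting state), and aba is the lexicographically least accepting string of length 3.

aba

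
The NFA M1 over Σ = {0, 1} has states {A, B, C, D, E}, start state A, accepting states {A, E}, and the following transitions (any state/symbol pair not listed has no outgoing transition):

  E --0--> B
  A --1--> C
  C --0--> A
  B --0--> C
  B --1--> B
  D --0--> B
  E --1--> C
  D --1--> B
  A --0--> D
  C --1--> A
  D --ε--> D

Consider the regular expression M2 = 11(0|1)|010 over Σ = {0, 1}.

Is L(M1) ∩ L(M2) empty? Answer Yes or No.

Yes

Converting the expression M2 to a DFA (subset construction, then merging equivalent states) gives the minimal DFA with states {r0, r1, r2, r3, r4, r5, r6}, start state r0, accepting states {r6} and transitions r0: 0→r1, 1→r2; r1: 0→r3, 1→r4; r2: 0→r3, 1→r5; r3: 0→r3, 1→r3; r4: 0→r6, 1→r3; r5: 0→r6, 1→r6; r6: 0→r3, 1→r3.
Exploring the product automaton M1 × M2 from the start pair (A, r0), following both machines on each input symbol, reaches 11 state pairs: (A, r0), (D, r1), (C, r2), (B, r3), (B, r4), (A, r3), (A, r5), (C, r3), (C, r6), (D, r3), (D, r6).
M1 accepts in {A, E} and M2 accepts in {r6}; no reachable pair has both components accepting, so no string drives both machines to acceptance simultaneously and L(M1) ∩ L(M2) = ∅.
So no string is accepted by both, and the intersection is empty.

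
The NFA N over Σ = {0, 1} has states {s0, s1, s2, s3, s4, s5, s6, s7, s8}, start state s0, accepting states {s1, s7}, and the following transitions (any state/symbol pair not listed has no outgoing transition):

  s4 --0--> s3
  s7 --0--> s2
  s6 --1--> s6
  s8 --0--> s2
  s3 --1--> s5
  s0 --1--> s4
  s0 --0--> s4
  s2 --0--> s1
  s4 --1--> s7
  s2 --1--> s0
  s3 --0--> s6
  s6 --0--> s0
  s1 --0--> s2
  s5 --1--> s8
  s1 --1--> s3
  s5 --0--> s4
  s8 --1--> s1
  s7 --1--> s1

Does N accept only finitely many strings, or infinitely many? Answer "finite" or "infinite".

infinite

State s0 is reachable from the start and can reach an accepting state, and it lies on the cycle s0 → s4 → s3 → s5 → s8 → s1 → s2 → s0.
Traversing that cycle any number of times yields accepted strings of unbounded length, so the language is infinite.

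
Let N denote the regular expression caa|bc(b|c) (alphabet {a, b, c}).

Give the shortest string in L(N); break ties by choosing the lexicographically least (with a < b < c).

By inspection of the expression, no string of length less than 3 matches, and bcb is the lexicographically first match of length 3.

bcb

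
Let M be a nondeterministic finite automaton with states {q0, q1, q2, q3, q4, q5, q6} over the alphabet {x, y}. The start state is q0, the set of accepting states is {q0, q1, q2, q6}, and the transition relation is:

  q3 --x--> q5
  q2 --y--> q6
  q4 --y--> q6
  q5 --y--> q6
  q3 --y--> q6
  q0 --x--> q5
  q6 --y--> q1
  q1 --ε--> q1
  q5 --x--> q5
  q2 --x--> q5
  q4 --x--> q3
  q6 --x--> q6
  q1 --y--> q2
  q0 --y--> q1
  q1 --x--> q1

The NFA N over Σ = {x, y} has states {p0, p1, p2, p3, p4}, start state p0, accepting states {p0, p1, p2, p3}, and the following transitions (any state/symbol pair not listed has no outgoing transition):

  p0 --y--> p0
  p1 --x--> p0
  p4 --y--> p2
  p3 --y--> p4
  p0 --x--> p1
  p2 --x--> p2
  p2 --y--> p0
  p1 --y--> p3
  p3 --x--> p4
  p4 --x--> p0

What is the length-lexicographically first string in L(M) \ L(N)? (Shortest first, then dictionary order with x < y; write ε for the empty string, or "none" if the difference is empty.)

The string xyx is accepted by M but not by N.
No shorter string lies in the difference, and xyx is the lexicographically first length-3 string in L(M) \ L(N).

xyx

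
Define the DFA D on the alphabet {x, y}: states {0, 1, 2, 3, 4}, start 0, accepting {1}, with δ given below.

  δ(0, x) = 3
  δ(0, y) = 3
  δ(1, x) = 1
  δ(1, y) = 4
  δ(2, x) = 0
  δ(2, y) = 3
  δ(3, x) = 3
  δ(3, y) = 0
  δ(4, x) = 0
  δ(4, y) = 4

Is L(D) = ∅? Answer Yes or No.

Yes

The states reachable from the start state are {0, 3}.
None of the accepting states {1} is reachable, so no string is accepted and L(D) = ∅.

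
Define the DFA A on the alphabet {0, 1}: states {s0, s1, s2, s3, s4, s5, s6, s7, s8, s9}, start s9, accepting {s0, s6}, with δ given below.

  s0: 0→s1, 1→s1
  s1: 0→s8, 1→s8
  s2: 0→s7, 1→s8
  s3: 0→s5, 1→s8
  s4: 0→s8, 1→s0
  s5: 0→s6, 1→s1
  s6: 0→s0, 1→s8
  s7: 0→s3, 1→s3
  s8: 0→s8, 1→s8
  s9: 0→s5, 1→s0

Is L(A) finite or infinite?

The useful states (reachable from s9 and able to reach an accepting state) are {s0, s5, s6, s9}.
Restricted to these states the transition graph has no cycle, so every accepting path has bounded length and L is finite.

finite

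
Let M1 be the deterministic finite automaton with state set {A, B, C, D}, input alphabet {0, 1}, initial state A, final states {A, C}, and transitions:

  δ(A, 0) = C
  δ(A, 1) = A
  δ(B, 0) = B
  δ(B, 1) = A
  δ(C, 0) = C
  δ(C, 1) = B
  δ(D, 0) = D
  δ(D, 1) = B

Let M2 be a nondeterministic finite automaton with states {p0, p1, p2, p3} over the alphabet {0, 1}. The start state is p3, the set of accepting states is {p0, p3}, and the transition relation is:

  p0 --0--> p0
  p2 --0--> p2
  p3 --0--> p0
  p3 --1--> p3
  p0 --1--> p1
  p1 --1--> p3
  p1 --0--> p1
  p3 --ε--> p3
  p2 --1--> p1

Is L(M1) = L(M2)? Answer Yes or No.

Yes

Exploring the product automaton M1 × M2 from the start pair (A, p3), following both machines on each input symbol, reaches 3 state pairs: (A, p3), (C, p0), (B, p1).
M1 accepts in {A, C} and M2 accepts in {p0, p3}. In every reachable pair the two components are either both accepting — (A, p3), (C, p0) — or both non-accepting, so no string is accepted by exactly one of the machines: L(M1) \ L(M2) and L(M2) \ L(M1) are both empty.
Hence every string is accepted by M1 iff it is accepted by M2, and the two languages coincide.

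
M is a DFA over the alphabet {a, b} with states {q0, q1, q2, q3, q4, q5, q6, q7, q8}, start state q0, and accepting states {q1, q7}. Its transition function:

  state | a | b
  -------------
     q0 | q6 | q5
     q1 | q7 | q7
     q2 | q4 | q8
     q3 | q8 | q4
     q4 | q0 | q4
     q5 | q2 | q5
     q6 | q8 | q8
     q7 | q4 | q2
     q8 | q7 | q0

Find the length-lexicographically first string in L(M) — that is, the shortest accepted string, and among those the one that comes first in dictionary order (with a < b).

A breadth-first search from q0 reaches an accepting state first via the path q0 → q6 → q8 → q7 on input aaa.
No string of length < 3 is accepted (BFS exhausts all shorter strings without reaching an accepting state), and aaa is the lexicographically least accepting string of length 3.

aaa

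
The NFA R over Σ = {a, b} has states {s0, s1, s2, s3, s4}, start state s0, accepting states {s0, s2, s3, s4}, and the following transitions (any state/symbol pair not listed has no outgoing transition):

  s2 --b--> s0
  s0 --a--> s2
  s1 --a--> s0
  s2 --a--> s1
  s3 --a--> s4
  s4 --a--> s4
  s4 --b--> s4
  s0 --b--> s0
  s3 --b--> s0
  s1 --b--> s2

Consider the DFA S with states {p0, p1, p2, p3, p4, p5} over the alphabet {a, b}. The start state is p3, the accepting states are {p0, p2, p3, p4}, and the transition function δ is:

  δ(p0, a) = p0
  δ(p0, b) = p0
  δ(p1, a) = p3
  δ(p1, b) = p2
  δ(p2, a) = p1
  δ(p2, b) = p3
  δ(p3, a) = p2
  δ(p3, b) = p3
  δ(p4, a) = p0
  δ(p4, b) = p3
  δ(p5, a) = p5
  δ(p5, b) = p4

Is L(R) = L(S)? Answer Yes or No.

Exploring the product automaton R × S from the start pair (s0, p3), following both machines on each input symbol, reaches 3 state pairs: (s0, p3), (s2, p2), (s1, p1).
R accepts in {s0, s2, s3, s4} and S accepts in {p0, p2, p3, p4}. In every reachable pair the two components are either both accepting — (s0, p3), (s2, p2) — or both non-accepting, so no string is accepted by exactly one of the machines: L(R) \ L(S) and L(S) \ L(R) are both empty.
Hence every string is accepted by R iff it is accepted by S, and the two languages coincide.

Yes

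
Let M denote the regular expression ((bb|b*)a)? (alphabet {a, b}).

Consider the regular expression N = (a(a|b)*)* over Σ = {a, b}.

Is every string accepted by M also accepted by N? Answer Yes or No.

The string ba is in L(M) but not in L(N).
So L(M) ⊄ L(N).

No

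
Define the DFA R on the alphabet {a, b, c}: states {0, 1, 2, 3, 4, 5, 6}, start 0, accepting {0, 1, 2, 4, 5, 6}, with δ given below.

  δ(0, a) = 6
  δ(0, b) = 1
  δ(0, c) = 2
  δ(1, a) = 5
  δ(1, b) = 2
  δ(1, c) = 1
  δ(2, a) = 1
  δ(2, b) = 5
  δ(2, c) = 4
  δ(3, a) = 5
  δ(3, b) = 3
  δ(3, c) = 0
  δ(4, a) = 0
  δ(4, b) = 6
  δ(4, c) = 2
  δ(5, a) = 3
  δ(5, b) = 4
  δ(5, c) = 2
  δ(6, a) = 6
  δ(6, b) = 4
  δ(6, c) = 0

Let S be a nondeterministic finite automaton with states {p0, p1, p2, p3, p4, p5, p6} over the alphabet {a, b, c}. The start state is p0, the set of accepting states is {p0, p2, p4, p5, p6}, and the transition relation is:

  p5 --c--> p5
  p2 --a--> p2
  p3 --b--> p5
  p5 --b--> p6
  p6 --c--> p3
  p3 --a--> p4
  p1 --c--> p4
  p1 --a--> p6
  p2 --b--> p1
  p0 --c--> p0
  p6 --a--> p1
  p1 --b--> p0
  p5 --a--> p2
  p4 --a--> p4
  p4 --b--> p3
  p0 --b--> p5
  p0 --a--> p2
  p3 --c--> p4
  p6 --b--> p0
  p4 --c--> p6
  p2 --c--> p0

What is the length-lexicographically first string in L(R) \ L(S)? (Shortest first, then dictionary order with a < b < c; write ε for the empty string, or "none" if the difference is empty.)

The string ab is accepted by R but not by S.
No shorter string lies in the difference, and ab is the lexicographically first length-2 string in L(R) \ L(S).

ab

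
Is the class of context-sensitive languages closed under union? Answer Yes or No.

A linear-bounded automaton can nondeterministically choose to simulate the LBA for L₁ or the LBA for L₂; equivalently, with disjoint nonterminals, S → S₁ | S₂ added to two noncontracting grammars is still noncontracting.
So the context-sensitive languages are closed under union.

Yes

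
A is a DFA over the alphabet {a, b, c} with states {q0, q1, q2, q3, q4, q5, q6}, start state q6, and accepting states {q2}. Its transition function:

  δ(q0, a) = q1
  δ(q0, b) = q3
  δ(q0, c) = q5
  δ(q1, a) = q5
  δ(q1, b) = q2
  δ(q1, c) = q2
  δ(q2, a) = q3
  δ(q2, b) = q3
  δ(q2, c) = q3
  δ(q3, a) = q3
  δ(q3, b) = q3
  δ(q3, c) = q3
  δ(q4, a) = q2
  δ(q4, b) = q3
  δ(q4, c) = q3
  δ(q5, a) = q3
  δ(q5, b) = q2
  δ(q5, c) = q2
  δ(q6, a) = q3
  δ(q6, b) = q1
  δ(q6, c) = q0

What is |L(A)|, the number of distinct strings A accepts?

The useful subgraph on states {q0, q1, q2, q5, q6} is acyclic, so L(A) is finite; the longest accepting path visits 5 useful states, giving maximum string length 4.
Counting accepting paths from q6 by length: 2 of length 2, 6 of length 3, 2 of length 4. Total 10.

10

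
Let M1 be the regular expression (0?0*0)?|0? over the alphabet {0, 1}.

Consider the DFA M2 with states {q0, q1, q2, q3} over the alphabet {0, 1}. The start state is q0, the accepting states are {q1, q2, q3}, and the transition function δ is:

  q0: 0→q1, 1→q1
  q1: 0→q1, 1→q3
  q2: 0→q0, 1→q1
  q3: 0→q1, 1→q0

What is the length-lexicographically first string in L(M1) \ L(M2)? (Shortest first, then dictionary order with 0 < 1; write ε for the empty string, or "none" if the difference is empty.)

The empty string ε is accepted by M1 but not by M2.
Since ε is the unique shortest string, it is the required witness.

ε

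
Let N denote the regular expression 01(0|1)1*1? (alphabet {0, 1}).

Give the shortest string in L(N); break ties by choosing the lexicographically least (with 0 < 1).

010

By inspection of the expression, no string of length less than 3 matches, and 010 is the lexicographically first match of length 3.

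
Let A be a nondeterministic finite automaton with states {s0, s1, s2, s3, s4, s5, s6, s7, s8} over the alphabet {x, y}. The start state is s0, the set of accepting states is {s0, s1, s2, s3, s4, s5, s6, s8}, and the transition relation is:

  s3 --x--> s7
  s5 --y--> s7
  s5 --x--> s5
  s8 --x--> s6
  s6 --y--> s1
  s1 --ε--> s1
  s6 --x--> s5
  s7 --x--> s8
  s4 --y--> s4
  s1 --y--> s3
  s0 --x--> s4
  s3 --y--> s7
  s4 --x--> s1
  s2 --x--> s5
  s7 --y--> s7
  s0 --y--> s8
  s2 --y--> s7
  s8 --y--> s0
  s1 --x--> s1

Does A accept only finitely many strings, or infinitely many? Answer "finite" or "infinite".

State s0 is reachable from the start and can reach an accepting state, and it lies on the cycle s0 → s8 → s0.
Traversing that cycle any number of times yields accepted strings of unbounded length, so the language is infinite.

infinite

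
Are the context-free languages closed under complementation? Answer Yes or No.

CFLs are closed under union, so if they were also closed under complement they would be closed under intersection by De Morgan (L₁ ∩ L₂ is the complement of the union of the complements). But {aⁿbⁿcᵐ} ∩ {aᵐbⁿcⁿ} = {aⁿbⁿcⁿ} is not context-free although both operands are.

No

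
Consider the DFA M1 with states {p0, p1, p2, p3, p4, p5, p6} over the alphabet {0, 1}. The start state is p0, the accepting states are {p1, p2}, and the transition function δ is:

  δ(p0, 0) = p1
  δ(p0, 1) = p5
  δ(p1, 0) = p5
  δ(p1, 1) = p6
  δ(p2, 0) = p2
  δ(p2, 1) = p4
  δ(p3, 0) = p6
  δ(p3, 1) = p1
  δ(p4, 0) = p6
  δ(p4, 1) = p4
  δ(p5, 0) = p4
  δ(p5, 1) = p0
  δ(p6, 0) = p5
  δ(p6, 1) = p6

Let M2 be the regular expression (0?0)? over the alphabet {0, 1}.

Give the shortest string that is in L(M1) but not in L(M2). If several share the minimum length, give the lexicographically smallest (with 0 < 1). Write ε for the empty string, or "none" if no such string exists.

The string 110 is accepted by M1 but not by M2.
No shorter string lies in the difference, and 110 is the lexicographically first length-3 string in L(M1) \ L(M2).

110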